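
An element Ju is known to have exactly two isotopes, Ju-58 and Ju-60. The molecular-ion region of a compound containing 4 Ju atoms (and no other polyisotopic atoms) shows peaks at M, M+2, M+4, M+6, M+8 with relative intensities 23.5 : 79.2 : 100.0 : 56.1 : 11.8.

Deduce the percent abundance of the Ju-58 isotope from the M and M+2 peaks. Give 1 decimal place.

54.3%

Write p for the Ju-58 fraction. I(M+2)/I(M) = [C(4,1)·p^3·(1−p)] / p^4 = 4·(1−p)/p = 79.2/23.5 = 3.3702
(1−p)/p = 3.3702/4 = 0.8426  ⇒  p = 1/(1 + 0.8426) = 0.5427
Ju-58: 54.3%, Ju-60: 45.7%.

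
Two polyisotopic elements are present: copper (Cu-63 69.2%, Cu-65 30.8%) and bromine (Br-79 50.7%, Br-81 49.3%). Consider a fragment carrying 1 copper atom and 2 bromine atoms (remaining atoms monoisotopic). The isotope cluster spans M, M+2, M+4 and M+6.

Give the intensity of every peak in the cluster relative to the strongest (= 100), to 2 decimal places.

41.84 : 100.00 : 75.78 : 17.61

Copper pattern (n=1): 0.6920 : 0.3080
Bromine pattern (n=2): 0.257049 : 0.499902 : 0.243049
Convolve the two distributions (both contribute in 2-u steps):
  M: 0.6920×0.257049 = 0.177878
  M+2: 0.6920×0.499902 + 0.3080×0.257049 = 0.425103
  M+4: 0.6920×0.243049 + 0.3080×0.499902 = 0.322160
  M+6: 0.3080×0.243049 = 0.074859
Scale to base peak (0.425103) = 100: 41.84 : 100.00 : 75.78 : 17.61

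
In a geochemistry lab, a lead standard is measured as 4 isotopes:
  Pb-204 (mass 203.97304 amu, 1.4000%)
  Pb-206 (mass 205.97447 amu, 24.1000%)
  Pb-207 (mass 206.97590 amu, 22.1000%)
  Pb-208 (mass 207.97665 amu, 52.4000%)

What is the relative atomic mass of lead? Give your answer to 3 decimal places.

207.217 amu

The abundance-weighted mean is 0.014000 × 203.97304 + 0.241000 × 205.97447 + 0.221000 × 206.97590 + 0.524000 × 207.97665
= 2.855623 + 49.639847 + 45.741674 + 108.979765 = 207.216909 amu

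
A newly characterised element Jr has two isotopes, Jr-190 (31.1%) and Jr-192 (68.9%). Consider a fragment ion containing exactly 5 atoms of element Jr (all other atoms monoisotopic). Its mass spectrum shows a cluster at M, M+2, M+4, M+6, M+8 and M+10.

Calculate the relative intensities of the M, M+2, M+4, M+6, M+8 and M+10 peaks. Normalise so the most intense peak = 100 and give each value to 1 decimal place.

Each Jr atom is independently Jr-190 (p = 0.311) or Jr-192 (q = 0.689); the cluster is the binomial expansion (p + q)^5.
P(M) = 0.311^5 = 0.002909
P(M+2) = 5 × 0.311^4 × 0.689^1 = 0.032228
P(M+4) = 10 × 0.311^3 × 0.689^2 = 0.142797
P(M+6) = 10 × 0.311^2 × 0.689^3 = 0.316358
P(M+8) = 5 × 0.311^1 × 0.689^4 = 0.350435
P(M+10) = 0.689^5 = 0.155273
The M+8 peak is largest (0.350435); scaling to 100 gives 0.8 : 9.2 : 40.7 : 90.3 : 100.0 : 44.3.

0.8 : 9.2 : 40.7 : 90.3 : 100.0 : 44.3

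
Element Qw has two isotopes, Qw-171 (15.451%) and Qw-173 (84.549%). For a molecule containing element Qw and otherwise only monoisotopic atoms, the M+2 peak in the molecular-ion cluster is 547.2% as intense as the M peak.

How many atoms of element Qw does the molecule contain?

For n independent Qw atoms, I(M+2)/I(M) = n · (abundance Qw-173) / (abundance Qw-171) = n · 0.84549/0.15451.
n = 5.472 × 0.15451/0.84549 = 1.00 ≈ 1

1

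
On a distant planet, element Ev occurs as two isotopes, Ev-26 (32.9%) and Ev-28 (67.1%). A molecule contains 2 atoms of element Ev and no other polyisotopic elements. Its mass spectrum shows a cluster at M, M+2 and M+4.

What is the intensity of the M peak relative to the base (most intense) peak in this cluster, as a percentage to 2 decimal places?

24.04%

(0.329 + 0.671)^2 gives M 0.1082, M+2 0.4415, M+4 0.4502; the largest is M+4.
P(M+4) = C(2,2) × 0.329^0 × 0.671^2 = 1 × 1.0000 × 0.450241 = 0.450241 (base)
P(M) = C(2,0) × 0.329^2 × 0.671^0 = 1 × 0.108241 × 1.0000 = 0.108241
Relative intensity = 0.108241 / 0.450241 × 100 = 24.04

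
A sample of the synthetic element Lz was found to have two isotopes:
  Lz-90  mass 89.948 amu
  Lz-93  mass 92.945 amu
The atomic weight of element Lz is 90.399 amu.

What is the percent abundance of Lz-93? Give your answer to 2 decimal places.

15.05%

Writing the weighted mean with unknown fraction x of Lz-90:
89.948·x + 92.945·(1 − x) = 90.399
(89.948 − 92.945)·x = 90.399 − 92.945
x = -2.546 / -2.997 = 0.84952 → 84.95% Lz-90, 15.05% Lz-93.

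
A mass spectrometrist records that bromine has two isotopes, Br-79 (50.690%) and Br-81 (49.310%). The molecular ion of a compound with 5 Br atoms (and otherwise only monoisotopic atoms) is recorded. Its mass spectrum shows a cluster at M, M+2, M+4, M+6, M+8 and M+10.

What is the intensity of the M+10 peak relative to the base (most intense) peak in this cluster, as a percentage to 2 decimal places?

9.21%

(0.50690 + 0.49310)^5 gives M 0.0335, M+2 0.1628, M+4 0.3167, M+6 0.3081, M+8 0.1498, M+10 0.0292; the largest is M+4.
P(M+4) = C(5,2) × 0.50690^3 × 0.49310^2 = 10 × 0.13024674 × 0.24314761 = 0.316692 (base)
P(M+10) = C(5,5) × 0.50690^0 × 0.49310^5 = 1 × 1.0000 × 0.02915245 = 0.029152
Relative intensity = 0.029152 / 0.316692 × 100 = 9.21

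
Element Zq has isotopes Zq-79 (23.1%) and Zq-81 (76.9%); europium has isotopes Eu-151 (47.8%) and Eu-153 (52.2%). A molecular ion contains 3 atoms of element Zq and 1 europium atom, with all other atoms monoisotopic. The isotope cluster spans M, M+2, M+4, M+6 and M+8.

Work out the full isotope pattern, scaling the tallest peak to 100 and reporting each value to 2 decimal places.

Element Zq pattern (n=3): 0.01232639 : 0.12310383 : 0.40981317 : 0.45475661
Europium pattern (n=1): 0.4780 : 0.5220
Convolve the two distributions (both contribute in 2-u steps):
  M: 0.01232639×0.4780 = 0.005892
  M+2: 0.01232639×0.5220 + 0.12310383×0.4780 = 0.065278
  M+4: 0.12310383×0.5220 + 0.40981317×0.4780 = 0.260151
  M+6: 0.40981317×0.5220 + 0.45475661×0.4780 = 0.431296
  M+8: 0.45475661×0.5220 = 0.237383
Scale to base peak (0.431296) = 100: 1.37 : 15.14 : 60.32 : 100.00 : 55.04

1.37 : 15.14 : 60.32 : 100.00 : 55.04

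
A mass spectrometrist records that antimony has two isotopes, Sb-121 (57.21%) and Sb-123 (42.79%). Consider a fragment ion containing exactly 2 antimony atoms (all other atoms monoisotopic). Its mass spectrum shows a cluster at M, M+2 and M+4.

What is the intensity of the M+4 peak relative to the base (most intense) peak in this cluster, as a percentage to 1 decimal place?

(0.5721 + 0.4279)^2 gives M 0.3273, M+2 0.4896, M+4 0.1831; the largest is M+2.
P(M+2) = C(2,1) × 0.5721^1 × 0.4279^1 = 2 × 0.5721 × 0.4279 = 0.489603 (base)
P(M+4) = C(2,2) × 0.5721^0 × 0.4279^2 = 1 × 1.0000 × 0.18309841 = 0.183098
Relative intensity = 0.183098 / 0.489603 × 100 = 37.4

37.4%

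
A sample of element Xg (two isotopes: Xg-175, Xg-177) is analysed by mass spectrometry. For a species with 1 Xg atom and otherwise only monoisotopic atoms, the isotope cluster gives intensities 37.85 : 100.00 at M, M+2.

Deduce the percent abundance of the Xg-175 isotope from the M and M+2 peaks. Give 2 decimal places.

27.46%

Let p = fractional abundance of Xg-175. I(M+2)/I(M) = [C(1,1)·p^0·(1−p)] / p^1 = 1·(1−p)/p = 100.00/37.85 = 2.6420
(1−p)/p = 2.6420/1 = 2.6420  ⇒  p = 1/(1 + 2.6420) = 0.2746
Xg-175: 27.46%, Xg-177: 72.54%.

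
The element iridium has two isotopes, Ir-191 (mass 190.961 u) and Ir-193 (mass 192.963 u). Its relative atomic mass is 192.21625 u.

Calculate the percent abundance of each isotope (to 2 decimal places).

Writing the weighted mean with unknown fraction x of Ir-191:
190.961·x + 192.963·(1 − x) = 192.21625
(190.961 − 192.963)·x = 192.21625 − 192.963
x = -0.74675 / -2.002 = 0.37300 → 37.30% Ir-191, 62.70% Ir-193.

Ir-191: 37.30%, Ir-193: 62.70%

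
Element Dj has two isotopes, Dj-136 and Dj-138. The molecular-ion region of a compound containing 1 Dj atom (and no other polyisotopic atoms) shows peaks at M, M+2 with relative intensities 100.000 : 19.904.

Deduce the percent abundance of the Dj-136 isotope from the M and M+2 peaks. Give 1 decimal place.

If p is the fraction of Dj that is Dj-136, then I(M+2)/I(M) = [C(1,1)·p^0·(1−p)] / p^1 = 1·(1−p)/p = 19.904/100.000 = 0.1990
(1−p)/p = 0.1990/1 = 0.1990  ⇒  p = 1/(1 + 0.1990) = 0.8340
Dj-136: 83.4%, Dj-138: 16.6%.

83.4%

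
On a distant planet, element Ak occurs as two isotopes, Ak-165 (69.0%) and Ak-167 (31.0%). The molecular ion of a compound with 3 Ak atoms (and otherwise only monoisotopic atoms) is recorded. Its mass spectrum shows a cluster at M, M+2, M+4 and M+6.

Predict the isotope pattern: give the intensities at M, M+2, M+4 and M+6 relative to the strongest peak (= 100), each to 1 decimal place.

74.2 : 100.0 : 44.9 : 6.7

Each Ak atom is independently Ak-165 (p = 0.690) or Ak-167 (q = 0.310); the cluster is the binomial expansion (p + q)^3.
P(M) = 0.690^3 = 0.328509
P(M+2) = 3 × 0.690^2 × 0.310^1 = 0.442773
P(M+4) = 3 × 0.690^1 × 0.310^2 = 0.198927
P(M+6) = 0.310^3 = 0.029791
The M+2 peak is largest (0.442773); scaling to 100 gives 74.2 : 100.0 : 44.9 : 6.7.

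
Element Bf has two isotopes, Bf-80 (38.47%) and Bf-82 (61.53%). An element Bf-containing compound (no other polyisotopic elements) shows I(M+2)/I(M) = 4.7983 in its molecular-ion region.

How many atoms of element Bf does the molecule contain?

With n Bf atoms, P(M+2)/P(M) = C(n,1)·p^(n−1)q / p^n = n·q/p = n · 0.6153/0.3847.
n = 4.7983 × 0.3847/0.6153 = 3.00 ≈ 3

3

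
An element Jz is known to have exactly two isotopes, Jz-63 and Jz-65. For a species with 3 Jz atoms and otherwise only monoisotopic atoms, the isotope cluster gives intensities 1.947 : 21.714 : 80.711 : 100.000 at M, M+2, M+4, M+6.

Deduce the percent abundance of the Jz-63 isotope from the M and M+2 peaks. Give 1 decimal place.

Write p for the Jz-63 fraction. I(M+2)/I(M) = [C(3,1)·p^2·(1−p)] / p^3 = 3·(1−p)/p = 21.714/1.947 = 11.1525
(1−p)/p = 11.1525/3 = 3.7175  ⇒  p = 1/(1 + 3.7175) = 0.2120
Jz-63: 21.2%, Jz-65: 78.8%.

21.2%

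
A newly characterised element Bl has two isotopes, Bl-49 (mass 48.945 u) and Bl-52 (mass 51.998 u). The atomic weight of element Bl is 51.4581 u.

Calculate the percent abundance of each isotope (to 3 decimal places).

Let x be the fractional abundance of Bl-49; then Bl-52 has abundance 1 − x.
48.945·x + 51.998·(1 − x) = 51.4581
(48.945 − 51.998)·x = 51.4581 − 51.998
x = -0.5399 / -3.053 = 0.17684 → 17.684% Bl-49, 82.316% Bl-52.

Bl-49: 17.684%, Bl-52: 82.316%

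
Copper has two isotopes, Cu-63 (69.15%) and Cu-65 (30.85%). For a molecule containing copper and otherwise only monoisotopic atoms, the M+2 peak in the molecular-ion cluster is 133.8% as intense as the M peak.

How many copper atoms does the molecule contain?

3

For n independent Cu atoms, I(M+2)/I(M) = n · (abundance Cu-65) / (abundance Cu-63) = n · 0.3085/0.6915.
n = 1.338 × 0.6915/0.3085 = 3.00 ≈ 3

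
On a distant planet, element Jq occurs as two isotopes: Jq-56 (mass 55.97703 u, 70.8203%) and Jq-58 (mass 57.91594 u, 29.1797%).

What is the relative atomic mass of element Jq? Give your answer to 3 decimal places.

56.543 u

The abundance-weighted mean is 0.708203 × 55.97703 + 0.291797 × 57.91594
= 39.643101 + 16.899698 = 56.542799 u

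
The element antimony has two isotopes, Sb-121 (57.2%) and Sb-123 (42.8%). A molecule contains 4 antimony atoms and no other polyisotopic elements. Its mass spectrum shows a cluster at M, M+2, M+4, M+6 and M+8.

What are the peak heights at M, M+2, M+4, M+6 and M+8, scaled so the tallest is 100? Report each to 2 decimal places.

29.77 : 89.10 : 100.00 : 49.88 : 9.33

The 4 Sb atoms are independent, so intensities follow the terms of (0.572 + 0.428)^4.
P(M) = 0.572^4 = 0.107049
P(M+2) = 4 × 0.572^3 × 0.428^1 = 0.320400
P(M+4) = 6 × 0.572^2 × 0.428^2 = 0.359609
P(M+6) = 4 × 0.572^1 × 0.428^3 = 0.179385
P(M+8) = 0.428^4 = 0.033556
The M+4 peak is largest (0.359609); scaling to 100 gives 29.77 : 89.10 : 100.00 : 49.88 : 9.33.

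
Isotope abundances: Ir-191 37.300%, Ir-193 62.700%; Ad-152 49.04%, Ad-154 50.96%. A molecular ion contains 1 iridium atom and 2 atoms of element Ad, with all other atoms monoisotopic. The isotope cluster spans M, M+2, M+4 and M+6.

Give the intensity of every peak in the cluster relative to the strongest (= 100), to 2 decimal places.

Iridium pattern (n=1): 0.3730 : 0.6270
Element Ad pattern (n=2): 0.24049216 : 0.49981568 : 0.25969216
Convolve the two distributions (both contribute in 2-u steps):
  M: 0.3730×0.24049216 = 0.089704
  M+2: 0.3730×0.49981568 + 0.6270×0.24049216 = 0.337220
  M+4: 0.3730×0.25969216 + 0.6270×0.49981568 = 0.410250
  M+6: 0.6270×0.25969216 = 0.162827
Scale to base peak (0.410250) = 100: 21.87 : 82.20 : 100.00 : 39.69

21.87 : 82.20 : 100.00 : 39.69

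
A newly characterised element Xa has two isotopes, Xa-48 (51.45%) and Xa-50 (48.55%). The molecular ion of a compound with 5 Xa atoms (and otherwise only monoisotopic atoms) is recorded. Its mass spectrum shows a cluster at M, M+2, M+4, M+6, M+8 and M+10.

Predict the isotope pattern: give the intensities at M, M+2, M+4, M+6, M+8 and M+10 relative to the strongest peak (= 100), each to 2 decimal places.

11.23 : 52.99 : 100.00 : 94.36 : 44.52 : 8.40

The 5 Xa atoms are independent, so intensities follow the terms of (0.5145 + 0.4855)^5.
P(M) = 0.5145^5 = 0.036052
P(M+2) = 5 × 0.5145^4 × 0.4855^1 = 0.170099
P(M+4) = 10 × 0.5145^3 × 0.4855^2 = 0.321022
P(M+6) = 10 × 0.5145^2 × 0.4855^3 = 0.302927
P(M+8) = 5 × 0.5145^1 × 0.4855^4 = 0.142926
P(M+10) = 0.4855^5 = 0.026974
The M+4 peak is largest (0.321022); scaling to 100 gives 11.23 : 52.99 : 100.00 : 94.36 : 44.52 : 8.40.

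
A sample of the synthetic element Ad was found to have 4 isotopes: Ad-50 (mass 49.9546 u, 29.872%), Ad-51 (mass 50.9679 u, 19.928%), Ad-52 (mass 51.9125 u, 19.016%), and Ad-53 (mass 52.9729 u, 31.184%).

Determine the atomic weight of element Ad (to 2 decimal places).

Ar = Σ fᵢ·mᵢ = 0.29872 × 49.9546 + 0.19928 × 50.9679 + 0.19016 × 51.9125 + 0.31184 × 52.9729
= 14.92244 + 10.15688 + 9.87168 + 16.51907 = 51.47007 u

51.47 u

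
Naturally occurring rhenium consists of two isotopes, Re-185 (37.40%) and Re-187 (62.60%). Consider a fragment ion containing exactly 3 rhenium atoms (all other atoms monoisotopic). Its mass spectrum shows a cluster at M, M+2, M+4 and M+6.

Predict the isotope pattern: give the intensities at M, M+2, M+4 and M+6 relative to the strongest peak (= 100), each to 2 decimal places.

Each Re atom is independently Re-185 (p = 0.3740) or Re-187 (q = 0.6260); the cluster is the binomial expansion (p + q)^3.
P(M) = 0.3740^3 = 0.052314
P(M+2) = 3 × 0.3740^2 × 0.6260^1 = 0.262687
P(M+4) = 3 × 0.3740^1 × 0.6260^2 = 0.439685
P(M+6) = 0.6260^3 = 0.245314
The M+4 peak is largest (0.439685); scaling to 100 gives 11.90 : 59.74 : 100.00 : 55.79.

11.90 : 59.74 : 100.00 : 55.79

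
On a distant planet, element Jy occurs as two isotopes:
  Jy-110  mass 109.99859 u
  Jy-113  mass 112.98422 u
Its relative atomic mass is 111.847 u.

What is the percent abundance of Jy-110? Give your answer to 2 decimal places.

38.09%

Let x be the fractional abundance of Jy-110; then Jy-113 has abundance 1 − x.
109.99859·x + 112.98422·(1 − x) = 111.847
(109.99859 − 112.98422)·x = 111.847 − 112.98422
x = -1.13722 / -2.98563 = 0.38090 → 38.09% Jy-110, 61.91% Jy-113.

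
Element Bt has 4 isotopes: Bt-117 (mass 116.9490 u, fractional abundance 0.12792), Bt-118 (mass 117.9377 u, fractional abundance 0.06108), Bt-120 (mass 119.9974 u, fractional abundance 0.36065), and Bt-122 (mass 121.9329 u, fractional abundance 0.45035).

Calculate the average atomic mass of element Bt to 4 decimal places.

Weight each isotope mass by its fractional abundance: 0.12792 × 116.9490 + 0.06108 × 117.9377 + 0.36065 × 119.9974 + 0.45035 × 121.9329
= 14.96012 + 7.20363 + 43.27706 + 54.91248 = 120.35329 u

120.3533 u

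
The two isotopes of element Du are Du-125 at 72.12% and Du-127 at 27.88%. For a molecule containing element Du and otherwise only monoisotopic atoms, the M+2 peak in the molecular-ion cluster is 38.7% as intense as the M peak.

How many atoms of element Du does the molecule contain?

1

With n Du atoms, P(M+2)/P(M) = C(n,1)·p^(n−1)q / p^n = n·q/p = n · 0.2788/0.7212.
n = 0.387 × 0.7212/0.2788 = 1.00 ≈ 1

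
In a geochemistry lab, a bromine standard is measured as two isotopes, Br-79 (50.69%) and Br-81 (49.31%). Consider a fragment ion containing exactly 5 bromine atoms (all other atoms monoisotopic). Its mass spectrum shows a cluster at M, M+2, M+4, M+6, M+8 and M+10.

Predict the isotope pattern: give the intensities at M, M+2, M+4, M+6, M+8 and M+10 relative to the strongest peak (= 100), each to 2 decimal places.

10.57 : 51.40 : 100.00 : 97.28 : 47.31 : 9.21

Expanding (0.5069 + 0.4931)^5:
P(M) = 0.5069^5 = 0.033467
P(M+2) = 5 × 0.5069^4 × 0.4931^1 = 0.162777
P(M+4) = 10 × 0.5069^3 × 0.4931^2 = 0.316692
P(M+6) = 10 × 0.5069^2 × 0.4931^3 = 0.308070
P(M+8) = 5 × 0.5069^1 × 0.4931^4 = 0.149842
P(M+10) = 0.4931^5 = 0.029152
The M+4 peak is largest (0.316692); scaling to 100 gives 10.57 : 51.40 : 100.00 : 97.28 : 47.31 : 9.21.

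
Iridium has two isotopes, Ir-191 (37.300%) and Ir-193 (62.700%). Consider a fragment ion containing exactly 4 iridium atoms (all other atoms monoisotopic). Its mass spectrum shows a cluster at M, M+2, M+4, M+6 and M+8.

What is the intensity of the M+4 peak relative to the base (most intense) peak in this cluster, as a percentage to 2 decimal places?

Binomial terms of (0.37300 + 0.62700)^4: M 0.0194, M+2 0.1302, M+4 0.3282, M+6 0.3678, M+8 0.1546 → M+6 is the base peak.
P(M+6) = C(4,3) × 0.37300^1 × 0.62700^3 = 4 × 0.3730 × 0.24649188 = 0.367766 (base)
P(M+4) = C(4,2) × 0.37300^2 × 0.62700^2 = 6 × 0.139129 × 0.393129 = 0.328174
Relative intensity = 0.328174 / 0.367766 × 100 = 89.23

89.23%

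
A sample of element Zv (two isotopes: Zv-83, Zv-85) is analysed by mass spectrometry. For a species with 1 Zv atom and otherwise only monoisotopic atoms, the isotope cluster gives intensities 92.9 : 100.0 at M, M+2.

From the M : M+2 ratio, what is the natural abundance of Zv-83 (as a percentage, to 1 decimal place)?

48.2%

If p is the fraction of Zv that is Zv-83, then I(M+2)/I(M) = [C(1,1)·p^0·(1−p)] / p^1 = 1·(1−p)/p = 100.0/92.9 = 1.0764
(1−p)/p = 1.0764/1 = 1.0764  ⇒  p = 1/(1 + 1.0764) = 0.4816
Zv-83: 48.2%, Zv-85: 51.8%.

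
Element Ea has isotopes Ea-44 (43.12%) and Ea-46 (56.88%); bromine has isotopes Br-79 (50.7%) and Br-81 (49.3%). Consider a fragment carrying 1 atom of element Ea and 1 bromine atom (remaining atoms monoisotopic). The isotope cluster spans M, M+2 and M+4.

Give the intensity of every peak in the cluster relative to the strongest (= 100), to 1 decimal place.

Element Ea pattern (n=1): 0.4312 : 0.5688
Bromine pattern (n=1): 0.5070 : 0.4930
Convolve the two distributions (both contribute in 2-u steps):
  M: 0.4312×0.5070 = 0.218618
  M+2: 0.4312×0.4930 + 0.5688×0.5070 = 0.500963
  M+4: 0.5688×0.4930 = 0.280418
Scale to base peak (0.500963) = 100: 43.6 : 100.0 : 56.0

43.6 : 100.0 : 56.0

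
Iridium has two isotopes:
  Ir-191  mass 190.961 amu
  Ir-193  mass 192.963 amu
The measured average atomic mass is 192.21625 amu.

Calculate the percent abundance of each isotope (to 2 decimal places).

Ir-191: 37.30%, Ir-193: 62.70%

With x = fraction of Ir-191 (so Ir-193 is 1 − x):
190.961·x + 192.963·(1 − x) = 192.21625
(190.961 − 192.963)·x = 192.21625 − 192.963
x = -0.74675 / -2.002 = 0.37300 → 37.30% Ir-191, 62.70% Ir-193.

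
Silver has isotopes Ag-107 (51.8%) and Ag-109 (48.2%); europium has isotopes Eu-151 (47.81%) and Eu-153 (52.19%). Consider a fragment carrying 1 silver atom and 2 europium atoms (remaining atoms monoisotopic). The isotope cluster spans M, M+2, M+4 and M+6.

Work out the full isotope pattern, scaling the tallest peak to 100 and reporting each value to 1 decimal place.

31.0 : 96.6 : 100.0 : 34.4

Silver pattern (n=1): 0.5180 : 0.4820
Europium pattern (n=2): 0.22857961 : 0.49904078 : 0.27237961
Convolve the two distributions (both contribute in 2-u steps):
  M: 0.5180×0.22857961 = 0.118404
  M+2: 0.5180×0.49904078 + 0.4820×0.22857961 = 0.368678
  M+4: 0.5180×0.27237961 + 0.4820×0.49904078 = 0.381630
  M+6: 0.4820×0.27237961 = 0.131287
Scale to base peak (0.381630) = 100: 31.0 : 96.6 : 100.0 : 34.4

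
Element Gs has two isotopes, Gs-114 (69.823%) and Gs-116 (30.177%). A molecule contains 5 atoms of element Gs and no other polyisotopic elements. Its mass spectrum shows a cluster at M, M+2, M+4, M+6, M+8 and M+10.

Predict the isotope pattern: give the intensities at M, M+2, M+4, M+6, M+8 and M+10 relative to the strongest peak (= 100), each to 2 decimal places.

46.28 : 100.00 : 86.44 : 37.36 : 8.07 : 0.70

The 5 Gs atoms are independent, so intensities follow the terms of (0.69823 + 0.30177)^5.
P(M) = 0.69823^5 = 0.165956
P(M+2) = 5 × 0.69823^4 × 0.30177^1 = 0.358625
P(M+4) = 10 × 0.69823^3 × 0.30177^2 = 0.309990
P(M+6) = 10 × 0.69823^2 × 0.30177^3 = 0.133975
P(M+8) = 5 × 0.69823^1 × 0.30177^4 = 0.028952
P(M+10) = 0.30177^5 = 0.002503
The M+2 peak is largest (0.358625); scaling to 100 gives 46.28 : 100.00 : 86.44 : 37.36 : 8.07 : 0.70.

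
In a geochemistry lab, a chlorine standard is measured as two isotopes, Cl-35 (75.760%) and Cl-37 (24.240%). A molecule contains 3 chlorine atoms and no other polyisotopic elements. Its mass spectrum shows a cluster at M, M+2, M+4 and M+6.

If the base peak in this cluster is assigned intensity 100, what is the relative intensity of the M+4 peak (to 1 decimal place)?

30.7

(0.75760 + 0.24240)^3 gives M 0.4348, M+2 0.4174, M+4 0.1335, M+6 0.0142; the largest is M.
P(M) = C(3,0) × 0.75760^3 × 0.24240^0 = 1 × 0.4348304 × 1.0000 = 0.434830 (base)
P(M+4) = C(3,2) × 0.75760^1 × 0.24240^2 = 3 × 0.7576 × 0.05875776 = 0.133545
Relative intensity = 0.133545 / 0.434830 × 100 = 30.7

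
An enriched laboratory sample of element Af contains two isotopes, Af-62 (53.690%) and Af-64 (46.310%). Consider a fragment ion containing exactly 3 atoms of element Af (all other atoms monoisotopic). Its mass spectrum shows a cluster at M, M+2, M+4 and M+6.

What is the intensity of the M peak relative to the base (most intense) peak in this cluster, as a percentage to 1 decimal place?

Binomial terms of (0.53690 + 0.46310)^3: M 0.1548, M+2 0.4005, M+4 0.3454, M+6 0.0993 → M+2 is the base peak.
P(M+2) = C(3,1) × 0.53690^2 × 0.46310^1 = 3 × 0.28826161 × 0.4631 = 0.400482 (base)
P(M) = C(3,0) × 0.53690^3 × 0.46310^0 = 1 × 0.15476766 × 1.0000 = 0.154768
Relative intensity = 0.154768 / 0.400482 × 100 = 38.6

38.6%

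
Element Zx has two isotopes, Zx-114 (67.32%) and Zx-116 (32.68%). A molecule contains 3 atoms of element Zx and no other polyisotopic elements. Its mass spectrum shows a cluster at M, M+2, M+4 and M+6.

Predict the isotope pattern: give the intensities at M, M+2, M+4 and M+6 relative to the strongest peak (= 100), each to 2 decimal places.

68.67 : 100.00 : 48.54 : 7.86

Each Zx atom is independently Zx-114 (p = 0.6732) or Zx-116 (q = 0.3268); the cluster is the binomial expansion (p + q)^3.
P(M) = 0.6732^3 = 0.305093
P(M+2) = 3 × 0.6732^2 × 0.3268^1 = 0.444316
P(M+4) = 3 × 0.6732^1 × 0.3268^2 = 0.215690
P(M+6) = 0.3268^3 = 0.034902
The M+2 peak is largest (0.444316); scaling to 100 gives 68.67 : 100.00 : 48.54 : 7.86.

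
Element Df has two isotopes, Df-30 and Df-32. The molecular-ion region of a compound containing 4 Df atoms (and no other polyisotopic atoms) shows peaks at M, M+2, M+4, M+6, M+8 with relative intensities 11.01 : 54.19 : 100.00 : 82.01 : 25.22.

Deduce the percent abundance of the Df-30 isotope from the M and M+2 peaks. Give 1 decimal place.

If p is the fraction of Df that is Df-30, then I(M+2)/I(M) = [C(4,1)·p^3·(1−p)] / p^4 = 4·(1−p)/p = 54.19/11.01 = 4.9219
(1−p)/p = 4.9219/4 = 1.2305  ⇒  p = 1/(1 + 1.2305) = 0.4483
Df-30: 44.8%, Df-32: 55.2%.

44.8%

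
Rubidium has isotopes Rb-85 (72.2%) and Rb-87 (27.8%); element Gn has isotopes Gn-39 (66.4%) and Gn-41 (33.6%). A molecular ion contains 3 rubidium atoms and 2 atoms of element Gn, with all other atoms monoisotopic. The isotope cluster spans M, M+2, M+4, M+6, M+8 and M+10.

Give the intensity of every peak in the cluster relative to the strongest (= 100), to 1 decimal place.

46.1 : 100.0 : 86.3 : 37.1 : 7.9 : 0.7

Rubidium pattern (n=3): 0.37636705 : 0.43475086 : 0.16739714 : 0.02148495
Element Gn pattern (n=2): 0.440896 : 0.446208 : 0.112896
Convolve the two distributions (both contribute in 2-u steps):
  M: 0.37636705×0.440896 = 0.165939
  M+2: 0.37636705×0.446208 + 0.43475086×0.440896 = 0.359618
  M+4: 0.37636705×0.112896 + 0.43475086×0.446208 + 0.16739714×0.440896 = 0.310284
  M+6: 0.43475086×0.112896 + 0.16739714×0.446208 + 0.02148495×0.440896 = 0.133248
  M+8: 0.16739714×0.112896 + 0.02148495×0.446208 = 0.028485
  M+10: 0.02148495×0.112896 = 0.002426
Scale to base peak (0.359618) = 100: 46.1 : 100.0 : 86.3 : 37.1 : 7.9 : 0.7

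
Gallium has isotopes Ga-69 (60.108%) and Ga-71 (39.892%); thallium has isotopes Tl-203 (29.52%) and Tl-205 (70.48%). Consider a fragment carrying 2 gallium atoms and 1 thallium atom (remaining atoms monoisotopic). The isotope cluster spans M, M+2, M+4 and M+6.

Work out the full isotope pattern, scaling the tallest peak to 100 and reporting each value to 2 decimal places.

26.92 : 100.00 : 97.16 : 28.31

Gallium pattern (n=2): 0.36129717 : 0.47956567 : 0.15913717
Thallium pattern (n=1): 0.2952 : 0.7048
Convolve the two distributions (both contribute in 2-u steps):
  M: 0.36129717×0.2952 = 0.106655
  M+2: 0.36129717×0.7048 + 0.47956567×0.2952 = 0.396210
  M+4: 0.47956567×0.7048 + 0.15913717×0.2952 = 0.384975
  M+6: 0.15913717×0.7048 = 0.112160
Scale to base peak (0.396210) = 100: 26.92 : 100.00 : 97.16 : 28.31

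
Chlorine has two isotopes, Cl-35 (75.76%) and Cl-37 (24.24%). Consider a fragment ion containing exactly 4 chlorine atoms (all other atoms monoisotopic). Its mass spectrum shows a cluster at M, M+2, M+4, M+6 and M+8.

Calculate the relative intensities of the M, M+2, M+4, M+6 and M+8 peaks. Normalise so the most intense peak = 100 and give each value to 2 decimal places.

78.14 : 100.00 : 47.99 : 10.24 : 0.82

Expanding (0.7576 + 0.2424)^4:
P(M) = 0.7576^4 = 0.329428
P(M+2) = 4 × 0.7576^3 × 0.2424^1 = 0.421612
P(M+4) = 6 × 0.7576^2 × 0.2424^2 = 0.202347
P(M+6) = 4 × 0.7576^1 × 0.2424^3 = 0.043162
P(M+8) = 0.2424^4 = 0.003452
The M+2 peak is largest (0.421612); scaling to 100 gives 78.14 : 100.00 : 47.99 : 10.24 : 0.82.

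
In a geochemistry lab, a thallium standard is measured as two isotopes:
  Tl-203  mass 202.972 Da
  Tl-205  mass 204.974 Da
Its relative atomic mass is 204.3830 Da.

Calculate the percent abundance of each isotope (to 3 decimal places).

With x = fraction of Tl-203 (so Tl-205 is 1 − x):
202.972·x + 204.974·(1 − x) = 204.3830
(202.972 − 204.974)·x = 204.3830 − 204.974
x = -0.5910 / -2.002 = 0.29520 → 29.520% Tl-203, 70.480% Tl-205.

Tl-203: 29.520%, Tl-205: 70.480%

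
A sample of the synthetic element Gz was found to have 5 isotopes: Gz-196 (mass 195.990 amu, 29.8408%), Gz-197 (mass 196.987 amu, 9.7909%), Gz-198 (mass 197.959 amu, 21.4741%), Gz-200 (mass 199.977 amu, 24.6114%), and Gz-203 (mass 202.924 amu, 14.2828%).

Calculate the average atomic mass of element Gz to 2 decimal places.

198.48 amu

The abundance-weighted mean is 0.298408 × 195.990 + 0.097909 × 196.987 + 0.214741 × 197.959 + 0.246114 × 199.977 + 0.142828 × 202.924
= 58.4850 + 19.2868 + 42.5099 + 49.2171 + 28.9832 = 198.4820 amu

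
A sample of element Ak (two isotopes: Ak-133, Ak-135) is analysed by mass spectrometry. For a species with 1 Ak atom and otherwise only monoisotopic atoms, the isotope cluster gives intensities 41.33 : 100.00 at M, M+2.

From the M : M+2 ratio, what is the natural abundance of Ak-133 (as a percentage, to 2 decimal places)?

29.24%

Write p for the Ak-133 fraction. I(M+2)/I(M) = [C(1,1)·p^0·(1−p)] / p^1 = 1·(1−p)/p = 100.00/41.33 = 2.4195
(1−p)/p = 2.4195/1 = 2.4195  ⇒  p = 1/(1 + 2.4195) = 0.2924
Ak-133: 29.24%, Ak-135: 70.76%.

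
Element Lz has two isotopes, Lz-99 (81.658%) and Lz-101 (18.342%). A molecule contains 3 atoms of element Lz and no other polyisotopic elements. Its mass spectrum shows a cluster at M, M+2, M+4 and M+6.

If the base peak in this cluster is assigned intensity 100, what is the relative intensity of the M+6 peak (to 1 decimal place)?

1.1

(0.81658 + 0.18342)^3 gives M 0.5445, M+2 0.3669, M+4 0.0824, M+6 0.0062; the largest is M.
P(M) = C(3,0) × 0.81658^3 × 0.18342^0 = 1 × 0.54449791 × 1.0000 = 0.544498 (base)
P(M+6) = C(3,3) × 0.81658^0 × 0.18342^3 = 1 × 1.0000 × 0.00617078 = 0.006171
Relative intensity = 0.006171 / 0.544498 × 100 = 1.1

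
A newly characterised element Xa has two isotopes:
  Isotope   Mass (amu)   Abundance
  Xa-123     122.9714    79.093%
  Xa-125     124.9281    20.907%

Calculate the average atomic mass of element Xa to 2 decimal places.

123.38 amu

Weight each isotope mass by its fractional abundance: 0.79093 × 122.9714 + 0.20907 × 124.9281
= 97.26177 + 26.11872 = 123.38049 amu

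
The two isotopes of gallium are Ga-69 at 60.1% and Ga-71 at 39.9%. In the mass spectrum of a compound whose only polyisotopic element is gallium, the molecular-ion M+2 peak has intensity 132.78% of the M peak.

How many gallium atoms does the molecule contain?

The M+2/M ratio from n Ga atoms is n · q/p = n · 0.399/0.601.
n = 1.3278 × 0.601/0.399 = 2.00 ≈ 2

2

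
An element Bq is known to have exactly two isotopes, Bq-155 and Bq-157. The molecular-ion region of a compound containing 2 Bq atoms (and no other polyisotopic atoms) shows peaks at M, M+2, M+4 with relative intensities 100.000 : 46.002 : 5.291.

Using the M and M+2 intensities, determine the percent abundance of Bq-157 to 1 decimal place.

18.7%

Write p for the Bq-155 fraction. I(M+2)/I(M) = [C(2,1)·p^1·(1−p)] / p^2 = 2·(1−p)/p = 46.002/100.000 = 0.4600
(1−p)/p = 0.4600/2 = 0.2300  ⇒  p = 1/(1 + 0.2300) = 0.8130
Bq-155: 81.3%, Bq-157: 18.7%.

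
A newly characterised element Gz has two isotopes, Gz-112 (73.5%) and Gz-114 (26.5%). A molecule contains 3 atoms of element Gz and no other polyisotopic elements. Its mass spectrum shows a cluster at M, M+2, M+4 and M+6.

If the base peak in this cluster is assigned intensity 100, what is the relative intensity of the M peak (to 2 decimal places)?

(0.735 + 0.265)^3 gives M 0.3971, M+2 0.4295, M+4 0.1548, M+6 0.0186; the largest is M+2.
P(M+2) = C(3,1) × 0.735^2 × 0.265^1 = 3 × 0.540225 × 0.2650 = 0.429479 (base)
P(M) = C(3,0) × 0.735^3 × 0.265^0 = 1 × 0.39706537 × 1.0000 = 0.397065
Relative intensity = 0.397065 / 0.429479 × 100 = 92.45

92.45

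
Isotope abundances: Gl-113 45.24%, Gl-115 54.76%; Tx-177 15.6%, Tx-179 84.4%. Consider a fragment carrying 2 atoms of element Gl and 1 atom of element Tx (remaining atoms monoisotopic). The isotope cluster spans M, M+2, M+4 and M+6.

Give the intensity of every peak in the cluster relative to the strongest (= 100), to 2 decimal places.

Element Gl pattern (n=2): 0.20466576 : 0.49546848 : 0.29986576
Element Tx pattern (n=1): 0.1560 : 0.8440
Convolve the two distributions (both contribute in 2-u steps):
  M: 0.20466576×0.1560 = 0.031928
  M+2: 0.20466576×0.8440 + 0.49546848×0.1560 = 0.250031
  M+4: 0.49546848×0.8440 + 0.29986576×0.1560 = 0.464954
  M+6: 0.29986576×0.8440 = 0.253087
Scale to base peak (0.464954) = 100: 6.87 : 53.78 : 100.00 : 54.43

6.87 : 53.78 : 100.00 : 54.43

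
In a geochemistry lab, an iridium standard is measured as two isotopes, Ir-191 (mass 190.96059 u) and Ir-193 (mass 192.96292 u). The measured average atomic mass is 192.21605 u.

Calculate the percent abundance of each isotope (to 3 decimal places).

Ir-191: 37.300%, Ir-193: 62.700%

Let x be the fractional abundance of Ir-191; then Ir-193 has abundance 1 − x.
190.96059·x + 192.96292·(1 − x) = 192.21605
(190.96059 − 192.96292)·x = 192.21605 − 192.96292
x = -0.74687 / -2.00233 = 0.37300 → 37.300% Ir-191, 62.700% Ir-193.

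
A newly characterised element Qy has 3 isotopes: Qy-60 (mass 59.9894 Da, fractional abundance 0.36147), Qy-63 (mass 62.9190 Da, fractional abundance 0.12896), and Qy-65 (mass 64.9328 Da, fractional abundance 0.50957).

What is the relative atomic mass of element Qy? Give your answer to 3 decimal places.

Weight each isotope mass by its fractional abundance: 0.36147 × 59.9894 + 0.12896 × 62.9190 + 0.50957 × 64.9328
= 21.68437 + 8.11403 + 33.08781 = 62.88621 Da

62.886 Da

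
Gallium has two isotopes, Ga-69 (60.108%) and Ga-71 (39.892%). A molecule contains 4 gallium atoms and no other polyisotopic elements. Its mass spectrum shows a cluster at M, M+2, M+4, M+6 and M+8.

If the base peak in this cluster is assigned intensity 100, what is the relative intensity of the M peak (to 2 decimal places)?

37.67

Term probabilities: M 0.1305, M+2 0.3465, M+4 0.3450, M+6 0.1526, M+8 0.0253. Base peak = M+2.
P(M+2) = C(4,1) × 0.60108^3 × 0.39892^1 = 4 × 0.2171685 × 0.39892 = 0.346531 (base)
P(M) = C(4,0) × 0.60108^4 × 0.39892^0 = 1 × 0.13053564 × 1.0000 = 0.130536
Relative intensity = 0.130536 / 0.346531 × 100 = 37.67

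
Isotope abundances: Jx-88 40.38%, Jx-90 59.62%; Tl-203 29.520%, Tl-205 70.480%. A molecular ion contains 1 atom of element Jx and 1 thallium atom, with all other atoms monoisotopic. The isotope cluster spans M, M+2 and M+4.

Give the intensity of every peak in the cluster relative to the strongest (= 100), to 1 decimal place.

Element Jx pattern (n=1): 0.4038 : 0.5962
Thallium pattern (n=1): 0.2952 : 0.7048
Convolve the two distributions (both contribute in 2-u steps):
  M: 0.4038×0.2952 = 0.119202
  M+2: 0.4038×0.7048 + 0.5962×0.2952 = 0.460596
  M+4: 0.5962×0.7048 = 0.420202
Scale to base peak (0.460596) = 100: 25.9 : 100.0 : 91.2

25.9 : 100.0 : 91.2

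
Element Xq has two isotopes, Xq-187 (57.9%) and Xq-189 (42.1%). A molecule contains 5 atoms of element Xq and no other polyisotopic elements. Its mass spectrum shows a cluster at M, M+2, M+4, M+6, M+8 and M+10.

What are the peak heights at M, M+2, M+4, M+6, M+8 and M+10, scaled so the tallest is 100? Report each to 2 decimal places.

18.91 : 68.76 : 100.00 : 72.71 : 26.43 : 3.84

Expanding (0.579 + 0.421)^5:
P(M) = 0.579^5 = 0.065072
P(M+2) = 5 × 0.579^4 × 0.421^1 = 0.236574
P(M+4) = 10 × 0.579^3 × 0.421^2 = 0.344033
P(M+6) = 10 × 0.579^2 × 0.421^3 = 0.250152
P(M+8) = 5 × 0.579^1 × 0.421^4 = 0.090945
P(M+10) = 0.421^5 = 0.013225
The M+4 peak is largest (0.344033); scaling to 100 gives 18.91 : 68.76 : 100.00 : 72.71 : 26.43 : 3.84.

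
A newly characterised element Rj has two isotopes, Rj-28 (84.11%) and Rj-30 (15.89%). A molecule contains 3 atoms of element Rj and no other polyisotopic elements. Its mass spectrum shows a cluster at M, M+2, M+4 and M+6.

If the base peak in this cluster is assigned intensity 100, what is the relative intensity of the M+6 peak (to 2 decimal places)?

0.67

(0.8411 + 0.1589)^3 gives M 0.5950, M+2 0.3372, M+4 0.0637, M+6 0.0040; the largest is M.
P(M) = C(3,0) × 0.8411^3 × 0.1589^0 = 1 × 0.59503553 × 1.0000 = 0.595036 (base)
P(M+6) = C(3,3) × 0.8411^0 × 0.1589^3 = 1 × 1.0000 × 0.0040121 = 0.004012
Relative intensity = 0.004012 / 0.595036 × 100 = 0.67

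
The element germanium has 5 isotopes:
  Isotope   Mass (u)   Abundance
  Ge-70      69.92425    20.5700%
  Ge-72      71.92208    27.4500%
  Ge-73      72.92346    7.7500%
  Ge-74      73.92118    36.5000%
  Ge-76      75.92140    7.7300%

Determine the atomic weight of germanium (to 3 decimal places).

Ar = Σ fᵢ·mᵢ = 0.205700 × 69.92425 + 0.274500 × 71.92208 + 0.077500 × 72.92346 + 0.365000 × 73.92118 + 0.077300 × 75.92140
= 14.383418 + 19.742611 + 5.651568 + 26.981231 + 5.868724 = 72.627552 u

72.628 u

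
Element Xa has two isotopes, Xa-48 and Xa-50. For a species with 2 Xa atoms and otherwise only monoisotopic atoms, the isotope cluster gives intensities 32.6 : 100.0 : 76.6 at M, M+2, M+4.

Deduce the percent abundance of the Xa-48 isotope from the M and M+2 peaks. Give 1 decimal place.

39.5%

If p is the fraction of Xa that is Xa-48, then I(M+2)/I(M) = [C(2,1)·p^1·(1−p)] / p^2 = 2·(1−p)/p = 100.0/32.6 = 3.0675
(1−p)/p = 3.0675/2 = 1.5337  ⇒  p = 1/(1 + 1.5337) = 0.3947
Xa-48: 39.5%, Xa-50: 60.5%.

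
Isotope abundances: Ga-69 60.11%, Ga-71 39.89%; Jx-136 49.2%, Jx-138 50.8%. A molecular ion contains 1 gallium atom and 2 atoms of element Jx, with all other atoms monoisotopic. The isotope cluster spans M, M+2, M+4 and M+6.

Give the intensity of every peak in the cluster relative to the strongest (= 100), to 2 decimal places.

Gallium pattern (n=1): 0.6011 : 0.3989
Element Jx pattern (n=2): 0.242064 : 0.499872 : 0.258064
Convolve the two distributions (both contribute in 2-u steps):
  M: 0.6011×0.242064 = 0.145505
  M+2: 0.6011×0.499872 + 0.3989×0.242064 = 0.397032
  M+4: 0.6011×0.258064 + 0.3989×0.499872 = 0.354521
  M+6: 0.3989×0.258064 = 0.102942
Scale to base peak (0.397032) = 100: 36.65 : 100.00 : 89.29 : 25.93

36.65 : 100.00 : 89.29 : 25.93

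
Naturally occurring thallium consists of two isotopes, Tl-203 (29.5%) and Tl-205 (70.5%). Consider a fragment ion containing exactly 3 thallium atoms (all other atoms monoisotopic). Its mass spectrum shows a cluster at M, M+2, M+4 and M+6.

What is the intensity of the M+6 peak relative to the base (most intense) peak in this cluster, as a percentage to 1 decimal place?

(0.295 + 0.705)^3 gives M 0.0257, M+2 0.1841, M+4 0.4399, M+6 0.3504; the largest is M+4.
P(M+4) = C(3,2) × 0.295^1 × 0.705^2 = 3 × 0.2950 × 0.497025 = 0.439867 (base)
P(M+6) = C(3,3) × 0.295^0 × 0.705^3 = 1 × 1.0000 × 0.35040263 = 0.350403
Relative intensity = 0.350403 / 0.439867 × 100 = 79.7

79.7%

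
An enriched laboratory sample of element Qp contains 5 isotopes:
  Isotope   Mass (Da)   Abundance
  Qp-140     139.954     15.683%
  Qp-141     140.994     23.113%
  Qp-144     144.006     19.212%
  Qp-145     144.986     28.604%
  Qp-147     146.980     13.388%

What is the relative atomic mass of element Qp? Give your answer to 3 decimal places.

Ar = Σ fᵢ·mᵢ = 0.15683 × 139.954 + 0.23113 × 140.994 + 0.19212 × 144.006 + 0.28604 × 144.986 + 0.13388 × 146.980
= 21.9490 + 32.5879 + 27.6664 + 41.4718 + 19.6777 = 143.3528 Da

143.353 Da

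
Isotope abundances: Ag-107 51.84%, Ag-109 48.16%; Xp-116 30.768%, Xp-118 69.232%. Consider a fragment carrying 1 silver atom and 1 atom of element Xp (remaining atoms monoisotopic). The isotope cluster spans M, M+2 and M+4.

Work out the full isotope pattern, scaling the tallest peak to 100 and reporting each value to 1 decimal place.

Silver pattern (n=1): 0.5184 : 0.4816
Element Xp pattern (n=1): 0.30768 : 0.69232
Convolve the two distributions (both contribute in 2-u steps):
  M: 0.5184×0.30768 = 0.159501
  M+2: 0.5184×0.69232 + 0.4816×0.30768 = 0.507077
  M+4: 0.4816×0.69232 = 0.333421
Scale to base peak (0.507077) = 100: 31.5 : 100.0 : 65.8

31.5 : 100.0 : 65.8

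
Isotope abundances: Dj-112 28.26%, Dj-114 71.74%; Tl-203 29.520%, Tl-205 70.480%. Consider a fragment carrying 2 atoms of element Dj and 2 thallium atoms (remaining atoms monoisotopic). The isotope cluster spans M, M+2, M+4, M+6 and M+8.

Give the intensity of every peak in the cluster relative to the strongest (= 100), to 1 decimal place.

Element Dj pattern (n=2): 0.07986276 : 0.40547448 : 0.51466276
Thallium pattern (n=2): 0.08714304 : 0.41611392 : 0.49674304
Convolve the two distributions (both contribute in 2-u steps):
  M: 0.07986276×0.08714304 = 0.006959
  M+2: 0.07986276×0.41611392 + 0.40547448×0.08714304 = 0.068566
  M+4: 0.07986276×0.49674304 + 0.40547448×0.41611392 + 0.51466276×0.08714304 = 0.253244
  M+6: 0.40547448×0.49674304 + 0.51466276×0.41611392 = 0.415575
  M+8: 0.51466276×0.49674304 = 0.255655
Scale to base peak (0.415575) = 100: 1.7 : 16.5 : 60.9 : 100.0 : 61.5

1.7 : 16.5 : 60.9 : 100.0 : 61.5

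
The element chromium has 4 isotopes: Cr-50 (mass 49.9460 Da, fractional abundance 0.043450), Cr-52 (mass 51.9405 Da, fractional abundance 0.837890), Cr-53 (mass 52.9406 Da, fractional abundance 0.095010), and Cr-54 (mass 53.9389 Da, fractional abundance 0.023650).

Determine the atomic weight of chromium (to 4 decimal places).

51.9961 Da

Average mass = Σ (abundance × isotope mass) = 0.043450 × 49.9460 + 0.837890 × 51.9405 + 0.095010 × 52.9406 + 0.023650 × 53.9389
= 2.17015 + 43.52043 + 5.02989 + 1.27565 = 51.99612 Da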